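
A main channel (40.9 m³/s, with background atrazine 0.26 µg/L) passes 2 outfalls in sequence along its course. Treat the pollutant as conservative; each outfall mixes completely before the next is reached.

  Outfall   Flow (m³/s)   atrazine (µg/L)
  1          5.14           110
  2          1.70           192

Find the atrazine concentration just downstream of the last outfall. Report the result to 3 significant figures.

18.9 µg/L

Outfall 1: combined Q = 46.04 m³/s; C = (40.90·0.2600 + 5.140·110.0)/46.04 = 12.51 µg/L.
Outfall 2: combined Q = 47.74 m³/s; C = (46.04·12.51 + 1.700·192.0)/47.74 = 18.90 µg/L.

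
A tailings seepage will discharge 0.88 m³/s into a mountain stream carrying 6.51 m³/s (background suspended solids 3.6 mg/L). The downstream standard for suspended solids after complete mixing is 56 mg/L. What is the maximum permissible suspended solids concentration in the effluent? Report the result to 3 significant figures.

At the limit, (Qr·Cr + Qe·Cₑ)/(Qr + Qe) = 56:
Cₑ = (7.390·56 − 6.510·3.600) / 0.8800 = 443.6 mg/L.

444 mg/L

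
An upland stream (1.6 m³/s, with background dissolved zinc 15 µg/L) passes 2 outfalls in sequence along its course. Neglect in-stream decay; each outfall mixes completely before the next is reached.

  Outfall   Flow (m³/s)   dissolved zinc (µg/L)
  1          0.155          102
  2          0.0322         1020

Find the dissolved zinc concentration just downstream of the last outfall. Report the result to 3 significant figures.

After outfall 1: Q = 1.600 + 0.1550 = 1.755 m³/s; C = (1.600·15.00 + 0.1550·102.0)/1.755 = 22.68 µg/L.
After outfall 2: Q = 1.755 + 0.03220 = 1.787 m³/s; C = (1.755·22.68 + 0.03220·1020)/1.787 = 40.65 µg/L.

40.7 µg/L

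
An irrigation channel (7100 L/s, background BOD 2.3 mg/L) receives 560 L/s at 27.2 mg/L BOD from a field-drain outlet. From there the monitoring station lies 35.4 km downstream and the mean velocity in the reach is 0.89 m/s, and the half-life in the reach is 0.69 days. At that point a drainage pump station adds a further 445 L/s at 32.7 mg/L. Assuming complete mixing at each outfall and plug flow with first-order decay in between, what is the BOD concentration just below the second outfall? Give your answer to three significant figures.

After mixing, C = (7100·2.300 + 560.0·27.20) / 7660 = 31560/7660 = 4.120 mg/L; combined flow 7660 L/s.
Travel time t = 35.4·1000 / 0.89 = 39780 s = 11.05 h.
Half-life 0.69 d → k = ln 2 / 0.69 = 1.005 d⁻¹.
After decay, C = 4.120 × e^(−kt) = 4.120 × 0.6297 = 2.595 mg/L.
At the second outfall, C = (7660·2.595 + 445.0·32.70) / (7660 + 445.0) = 4.248 mg/L.

4.25 mg/L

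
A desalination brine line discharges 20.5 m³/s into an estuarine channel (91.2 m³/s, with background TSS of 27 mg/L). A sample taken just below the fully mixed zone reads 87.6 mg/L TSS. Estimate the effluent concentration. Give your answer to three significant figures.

357 mg/L

Mass balance: 91.20·27.00 + 20.50·Cₑ = 111.7·87.60
→ Cₑ = (111.7·87.60 − 91.20·27.00) / 20.50 = 357.2 mg/L.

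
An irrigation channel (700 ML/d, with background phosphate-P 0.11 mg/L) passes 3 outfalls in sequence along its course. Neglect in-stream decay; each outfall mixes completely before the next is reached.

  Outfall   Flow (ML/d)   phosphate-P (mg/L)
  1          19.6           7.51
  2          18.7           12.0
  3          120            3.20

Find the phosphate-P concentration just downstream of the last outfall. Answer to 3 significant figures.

0.970 mg/L

Outfall 1: combined Q = 719.6 ML/d; C = (700.0·0.1100 + 19.60·7.510)/719.6 = 0.3116 mg/L.
Outfall 2: combined Q = 738.3 ML/d; C = (719.6·0.3116 + 18.70·12.00)/738.3 = 0.6076 mg/L.
Outfall 3: combined Q = 858.3 ML/d; C = (738.3·0.6076 + 120.0·3.200)/858.3 = 0.9701 mg/L.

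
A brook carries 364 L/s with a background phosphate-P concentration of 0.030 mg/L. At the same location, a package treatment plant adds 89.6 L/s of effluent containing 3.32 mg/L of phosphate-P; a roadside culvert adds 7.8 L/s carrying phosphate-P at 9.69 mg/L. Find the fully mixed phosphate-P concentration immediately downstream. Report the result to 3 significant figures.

Conservation of mass: C = (364.0·0.03000 + 89.60·3.320 + 7.800·9.690) / 461.4 = 384.0/461.4 = 0.8322 mg/L.

0.832 mg/L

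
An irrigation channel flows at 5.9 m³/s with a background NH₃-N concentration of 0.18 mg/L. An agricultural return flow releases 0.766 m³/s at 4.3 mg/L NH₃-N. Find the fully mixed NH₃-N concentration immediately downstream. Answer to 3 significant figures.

0.653 mg/L

Mass balance: C = (5.900·0.1800 + 0.7660·4.300) / 6.666 = 4.356/6.666 = 0.6534 mg/L.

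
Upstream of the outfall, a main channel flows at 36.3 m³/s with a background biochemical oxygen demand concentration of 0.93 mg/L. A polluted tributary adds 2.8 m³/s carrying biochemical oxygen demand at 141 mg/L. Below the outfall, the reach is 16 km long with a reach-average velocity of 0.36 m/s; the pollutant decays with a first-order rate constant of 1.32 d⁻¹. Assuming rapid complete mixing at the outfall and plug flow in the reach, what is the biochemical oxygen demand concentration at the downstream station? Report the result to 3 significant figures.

5.56 mg/L

Conservation of mass: C = (36.30·0.9300 + 2.800·141.0) / 39.10 = 428.6/39.10 = 10.96 mg/L.
Travel time t = 16·1000 / 0.36 = 44440 s = 12.35 h.
Applying C = C₀e^(−kt): 10.96 × 0.5071 = 5.558 mg/L.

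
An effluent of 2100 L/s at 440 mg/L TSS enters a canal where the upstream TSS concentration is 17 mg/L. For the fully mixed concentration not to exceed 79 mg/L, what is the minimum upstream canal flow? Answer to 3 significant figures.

Set C_mix = 79: (Q·17.00 + 2100·440.0) / (Q + 2100) = 79
→ Q = 2100·(440.0 − 79)/(79 − 17.00) = 12230 L/s.

12200 L/s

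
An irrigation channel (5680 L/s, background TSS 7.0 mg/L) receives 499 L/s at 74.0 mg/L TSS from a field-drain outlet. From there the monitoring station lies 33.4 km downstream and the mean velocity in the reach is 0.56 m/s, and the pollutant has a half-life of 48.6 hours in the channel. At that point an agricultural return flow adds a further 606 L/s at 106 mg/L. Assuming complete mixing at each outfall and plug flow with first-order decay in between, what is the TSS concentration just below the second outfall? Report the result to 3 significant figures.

Flow-weighted average: C = (5680·7.000 + 499.0·74.00) / 6179 = 76690/6179 = 12.41 mg/L; combined flow 6179 L/s.
Travel time t = 33.4·1000 / 0.56 = 59640 s = 16.57 h.
Half-life 48.6 h → k = ln 2 / 48.6 = 0.01426 h⁻¹ = 0.3423 d⁻¹.
First-order decay: C = 12.41·exp(−k·t) = 12.41·0.7896 = 9.799 mg/L.
At the second outfall, C = (6179·9.799 + 606.0·106.0) / (6179 + 606.0) = 18.39 mg/L.

18.4 mg/L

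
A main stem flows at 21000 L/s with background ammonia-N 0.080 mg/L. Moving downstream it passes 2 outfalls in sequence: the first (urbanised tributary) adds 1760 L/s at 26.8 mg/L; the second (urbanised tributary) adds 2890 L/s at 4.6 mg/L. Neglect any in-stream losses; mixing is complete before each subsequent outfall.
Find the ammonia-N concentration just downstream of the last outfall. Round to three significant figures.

Below outfall 1: Q → 22760 L/s, C = (21000·0.08000 + 1760·26.80)/22760 = 2.146 mg/L.
Below outfall 2: Q → 25650 L/s, C = (22760·2.146 + 2890·4.600)/25650 = 2.423 mg/L.

2.42 mg/L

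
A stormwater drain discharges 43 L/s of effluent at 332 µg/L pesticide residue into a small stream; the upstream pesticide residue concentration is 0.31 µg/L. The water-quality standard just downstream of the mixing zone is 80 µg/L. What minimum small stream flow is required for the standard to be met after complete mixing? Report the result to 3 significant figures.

136 L/s

Set C_mix = 80: (Q·0.3100 + 43.00·332.0) / (Q + 43.00) = 80
→ Q = 43.00·(332.0 − 80)/(80 − 0.3100) = 136.0 L/s.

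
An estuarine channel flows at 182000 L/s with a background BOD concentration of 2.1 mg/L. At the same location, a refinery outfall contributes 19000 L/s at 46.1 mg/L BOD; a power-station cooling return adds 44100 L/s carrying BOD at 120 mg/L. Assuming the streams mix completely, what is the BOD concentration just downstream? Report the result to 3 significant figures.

Flow-weighted average: C = (182000·2.100 + 19000·46.10 + 44100·120.0) / 245100 = 6550000/245100 = 26.72 mg/L.

26.7 mg/L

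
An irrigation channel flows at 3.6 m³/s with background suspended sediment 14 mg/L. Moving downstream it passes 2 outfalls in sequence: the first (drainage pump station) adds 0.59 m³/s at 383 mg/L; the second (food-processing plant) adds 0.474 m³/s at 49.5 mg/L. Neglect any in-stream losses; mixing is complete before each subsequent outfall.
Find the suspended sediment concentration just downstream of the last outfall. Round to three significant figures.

64.3 mg/L

Below outfall 1: Q → 4.190 m³/s, C = (3.600·14.00 + 0.5900·383.0)/4.190 = 65.96 mg/L.
Below outfall 2: Q → 4.664 m³/s, C = (4.190·65.96 + 0.4740·49.50)/4.664 = 64.29 mg/L.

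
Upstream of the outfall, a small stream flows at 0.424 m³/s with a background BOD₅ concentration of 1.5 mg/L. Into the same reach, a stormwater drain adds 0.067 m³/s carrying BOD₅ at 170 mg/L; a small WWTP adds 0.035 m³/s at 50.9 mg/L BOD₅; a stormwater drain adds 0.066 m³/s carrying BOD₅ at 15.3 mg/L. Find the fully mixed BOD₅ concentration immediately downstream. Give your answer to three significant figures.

25.0 mg/L

Flow-weighted average: C = (0.4240·1.500 + 0.06700·170.0 + 0.03500·50.90 + 0.06600·15.30) / 0.5920 = 14.82/0.5920 = 25.03 mg/L.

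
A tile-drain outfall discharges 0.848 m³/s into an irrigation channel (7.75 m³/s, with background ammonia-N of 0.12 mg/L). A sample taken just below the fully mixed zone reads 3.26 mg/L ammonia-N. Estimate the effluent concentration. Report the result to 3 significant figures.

Mass balance: 7.750·0.1200 + 0.8480·Cₑ = 8.598·3.260
→ Cₑ = (8.598·3.260 − 7.750·0.1200) / 0.8480 = 31.96 mg/L.

32.0 mg/L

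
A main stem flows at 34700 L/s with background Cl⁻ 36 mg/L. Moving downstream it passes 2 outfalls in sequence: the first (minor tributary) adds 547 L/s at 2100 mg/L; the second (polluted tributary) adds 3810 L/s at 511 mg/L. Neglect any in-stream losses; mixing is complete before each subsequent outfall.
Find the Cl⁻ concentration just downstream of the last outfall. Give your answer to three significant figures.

111 mg/L

Below outfall 1: Q → 35250 L/s, C = (34700·36.00 + 547.0·2100)/35250 = 68.03 mg/L.
Below outfall 2: Q → 39060 L/s, C = (35250·68.03 + 3810·511.0)/39060 = 111.2 mg/L.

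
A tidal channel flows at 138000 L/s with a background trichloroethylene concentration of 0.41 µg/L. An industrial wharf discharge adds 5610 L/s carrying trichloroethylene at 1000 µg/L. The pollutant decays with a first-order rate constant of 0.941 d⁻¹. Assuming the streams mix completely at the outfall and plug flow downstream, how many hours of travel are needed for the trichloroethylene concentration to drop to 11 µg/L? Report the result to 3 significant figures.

Mass balance: C = (138000·0.4100 + 5610·1000) / 143600 = 5667000/143600 = 39.46 µg/L.
39.46·exp(−k·t) = 11 → t = ln(39.46/11)/k = 117300 s = 32.58 h.

32.6 h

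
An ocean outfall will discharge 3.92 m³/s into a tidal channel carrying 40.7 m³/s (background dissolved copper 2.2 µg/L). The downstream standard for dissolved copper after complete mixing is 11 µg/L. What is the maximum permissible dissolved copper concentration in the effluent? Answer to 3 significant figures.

At the limit, (Qr·Cr + Qe·Cₑ)/(Qr + Qe) = 11:
Cₑ = (44.62·11 − 40.70·2.200) / 3.920 = 102.4 µg/L.

102 µg/L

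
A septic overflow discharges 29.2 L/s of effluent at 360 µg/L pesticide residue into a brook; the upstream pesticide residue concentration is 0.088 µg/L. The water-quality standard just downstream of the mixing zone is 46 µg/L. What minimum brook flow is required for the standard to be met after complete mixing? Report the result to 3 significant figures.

200 L/s

Set C_mix = 46: (Q·0.08800 + 29.20·360.0) / (Q + 29.20) = 46
→ Q = 29.20·(360.0 − 46)/(46 − 0.08800) = 199.7 L/s.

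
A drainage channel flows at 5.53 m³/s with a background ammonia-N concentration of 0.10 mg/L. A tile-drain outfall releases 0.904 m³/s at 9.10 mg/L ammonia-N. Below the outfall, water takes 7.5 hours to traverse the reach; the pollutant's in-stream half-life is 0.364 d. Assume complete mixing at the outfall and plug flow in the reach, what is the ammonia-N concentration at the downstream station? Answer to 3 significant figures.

Mixed concentration C = ΣQC/ΣQ = (5.530·0.1000 + 0.9040·9.100) / 6.434 = 8.779/6.434 = 1.365 mg/L.
Half-life 0.364 d → k = ln 2 / 0.364 = 1.904 d⁻¹.
First-order decay: C = 1.365·exp(−k·t) = 1.365·0.5515 = 0.7526 mg/L.

0.753 mg/L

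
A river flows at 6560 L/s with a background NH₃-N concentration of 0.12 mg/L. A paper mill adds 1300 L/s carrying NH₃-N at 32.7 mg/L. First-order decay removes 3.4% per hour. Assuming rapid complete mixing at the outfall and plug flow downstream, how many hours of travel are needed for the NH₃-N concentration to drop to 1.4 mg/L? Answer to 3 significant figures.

Mass balance: C = (6560·0.1200 + 1300·32.70) / 7860 = 43300/7860 = 5.509 mg/L.
3.4%/h lost → k = −ln(1 − 0.034) = 0.03459 h⁻¹.
5.509·exp(−k·t) = 1.4 → t = ln(5.509/1.4)/k = 142600 s = 39.60 h.

39.6 h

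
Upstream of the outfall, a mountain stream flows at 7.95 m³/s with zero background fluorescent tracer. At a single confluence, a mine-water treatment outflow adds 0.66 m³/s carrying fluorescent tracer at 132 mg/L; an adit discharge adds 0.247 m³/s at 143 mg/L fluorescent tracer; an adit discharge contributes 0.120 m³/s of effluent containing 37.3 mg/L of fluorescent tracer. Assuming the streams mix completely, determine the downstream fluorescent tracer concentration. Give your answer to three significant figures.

Mass balance: C = (7.950·0 + 0.6600·132.0 + 0.2470·143.0 + 0.1200·37.30) / 8.977 = 126.9/8.977 = 14.14 mg/L.

14.1 mg/L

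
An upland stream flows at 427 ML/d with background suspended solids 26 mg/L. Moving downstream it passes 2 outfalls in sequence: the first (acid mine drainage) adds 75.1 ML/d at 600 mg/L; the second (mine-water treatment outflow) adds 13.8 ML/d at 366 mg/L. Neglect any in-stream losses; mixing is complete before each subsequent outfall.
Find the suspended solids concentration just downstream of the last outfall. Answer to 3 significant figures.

119 mg/L

After outfall 1: Q = 427.0 + 75.10 = 502.1 ML/d; C = (427.0·26.00 + 75.10·600.0)/502.1 = 111.9 mg/L.
After outfall 2: Q = 502.1 + 13.80 = 515.9 ML/d; C = (502.1·111.9 + 13.80·366.0)/515.9 = 118.7 mg/L.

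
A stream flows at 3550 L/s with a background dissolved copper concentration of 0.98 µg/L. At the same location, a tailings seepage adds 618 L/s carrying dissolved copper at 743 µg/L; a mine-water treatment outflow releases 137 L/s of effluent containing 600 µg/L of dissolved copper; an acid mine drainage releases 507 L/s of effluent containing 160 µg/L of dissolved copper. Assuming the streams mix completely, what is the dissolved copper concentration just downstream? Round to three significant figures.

130 µg/L

Conservation of mass: C = (3550·0.9800 + 618.0·743.0 + 137.0·600.0 + 507.0·160.0) / 4812 = 626000/4812 = 130.1 µg/L.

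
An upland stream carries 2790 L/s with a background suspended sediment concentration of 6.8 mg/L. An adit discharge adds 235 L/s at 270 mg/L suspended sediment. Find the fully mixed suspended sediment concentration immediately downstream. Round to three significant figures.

Mixed concentration C = ΣQC/ΣQ = (2790·6.800 + 235.0·270.0) / 3025 = 82420/3025 = 27.25 mg/L.

27.2 mg/L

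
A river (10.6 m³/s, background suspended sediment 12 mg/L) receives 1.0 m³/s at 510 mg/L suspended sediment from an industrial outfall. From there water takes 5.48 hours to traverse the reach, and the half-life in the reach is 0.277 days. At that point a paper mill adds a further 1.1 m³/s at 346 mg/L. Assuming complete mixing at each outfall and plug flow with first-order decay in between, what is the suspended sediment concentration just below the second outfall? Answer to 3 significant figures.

Flow-weighted average: C = (10.60·12.00 + 1.000·510.0) / 11.60 = 637.2/11.60 = 54.93 mg/L; combined flow 11.60 m³/s.
Half-life 0.277 d → k = ln 2 / 0.277 = 2.502 d⁻¹.
Applying C = C₀e^(−kt): 54.93 × 0.5648 = 31.02 mg/L.
At the second outfall, C = (11.60·31.02 + 1.100·346.0) / (11.60 + 1.100) = 58.30 mg/L.

58.3 mg/L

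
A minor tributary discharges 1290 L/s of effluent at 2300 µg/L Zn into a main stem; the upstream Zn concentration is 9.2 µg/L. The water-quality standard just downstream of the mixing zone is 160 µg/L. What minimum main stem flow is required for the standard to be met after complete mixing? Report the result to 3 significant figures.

Set C_mix = 160: (Q·9.200 + 1290·2300) / (Q + 1290) = 160
→ Q = 1290·(2300 − 160)/(160 − 9.200) = 18310 L/s.

18300 L/s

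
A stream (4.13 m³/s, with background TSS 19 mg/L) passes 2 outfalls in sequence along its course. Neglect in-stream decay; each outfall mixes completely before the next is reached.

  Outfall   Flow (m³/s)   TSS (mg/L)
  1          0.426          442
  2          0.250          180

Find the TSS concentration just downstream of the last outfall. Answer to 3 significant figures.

64.9 mg/L

Below outfall 1: Q → 4.556 m³/s, C = (4.130·19.00 + 0.4260·442.0)/4.556 = 58.55 mg/L.
Below outfall 2: Q → 4.806 m³/s, C = (4.556·58.55 + 0.2500·180.0)/4.806 = 64.87 mg/L.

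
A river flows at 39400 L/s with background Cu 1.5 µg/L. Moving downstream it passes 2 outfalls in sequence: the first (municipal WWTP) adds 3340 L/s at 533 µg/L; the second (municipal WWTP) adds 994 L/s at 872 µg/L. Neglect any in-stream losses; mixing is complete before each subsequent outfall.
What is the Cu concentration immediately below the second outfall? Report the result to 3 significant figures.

Below outfall 1: Q → 42740 L/s, C = (39400·1.500 + 3340·533.0)/42740 = 43.04 µg/L.
Below outfall 2: Q → 43730 L/s, C = (42740·43.04 + 994.0·872.0)/43730 = 61.88 µg/L.

61.9 µg/L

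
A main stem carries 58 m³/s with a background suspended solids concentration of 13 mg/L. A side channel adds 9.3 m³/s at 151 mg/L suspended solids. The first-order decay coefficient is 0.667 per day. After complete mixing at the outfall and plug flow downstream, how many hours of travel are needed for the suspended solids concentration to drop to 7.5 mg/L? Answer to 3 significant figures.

52.3 h

Mass balance: C = (58.00·13.00 + 9.300·151.0) / 67.30 = 2158/67.30 = 32.07 mg/L.
32.07·exp(−k·t) = 7.5 → t = ln(32.07/7.5)/k = 188200 s = 52.28 h.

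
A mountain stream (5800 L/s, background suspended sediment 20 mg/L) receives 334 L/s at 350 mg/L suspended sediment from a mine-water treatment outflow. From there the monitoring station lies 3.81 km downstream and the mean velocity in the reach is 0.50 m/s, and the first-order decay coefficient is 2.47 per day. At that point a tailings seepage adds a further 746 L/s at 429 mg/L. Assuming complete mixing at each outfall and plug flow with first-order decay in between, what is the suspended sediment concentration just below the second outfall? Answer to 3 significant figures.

Conservation of mass: C = (5800·20.00 + 334.0·350.0) / 6134 = 232900/6134 = 37.97 mg/L; combined flow 6134 L/s.
Travel time t = 3.81·1000 / 0.50 = 7620 s = 2.117 h.
After decay, C = 37.97 × e^(−kt) = 37.97 × 0.8043 = 30.54 mg/L.
Second outfall: C = (6134·30.54 + 746.0·429.0)/6880 = 73.74 mg/L.

73.7 mg/L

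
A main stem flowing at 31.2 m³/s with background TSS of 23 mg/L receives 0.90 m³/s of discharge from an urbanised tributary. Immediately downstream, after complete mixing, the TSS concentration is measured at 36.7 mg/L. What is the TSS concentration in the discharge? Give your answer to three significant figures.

Mass balance: 31.20·23.00 + 0.9000·Cₑ = 32.10·36.70
→ Cₑ = (32.10·36.70 − 31.20·23.00) / 0.9000 = 511.6 mg/L.

512 mg/L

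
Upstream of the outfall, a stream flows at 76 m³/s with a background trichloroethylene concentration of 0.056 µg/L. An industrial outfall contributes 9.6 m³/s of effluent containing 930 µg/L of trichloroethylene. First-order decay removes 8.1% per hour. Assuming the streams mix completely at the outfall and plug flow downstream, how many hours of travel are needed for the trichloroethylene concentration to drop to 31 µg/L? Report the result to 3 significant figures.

14.4 h

Mixed concentration C = ΣQC/ΣQ = (76.00·0.05600 + 9.600·930.0) / 85.60 = 8932/85.60 = 104.3 µg/L.
8.1%/h lost → k = −ln(1 − 0.081) = 0.08447 h⁻¹.
104.3·exp(−k·t) = 31 → t = ln(104.3/31)/k = 51730 s = 14.37 h.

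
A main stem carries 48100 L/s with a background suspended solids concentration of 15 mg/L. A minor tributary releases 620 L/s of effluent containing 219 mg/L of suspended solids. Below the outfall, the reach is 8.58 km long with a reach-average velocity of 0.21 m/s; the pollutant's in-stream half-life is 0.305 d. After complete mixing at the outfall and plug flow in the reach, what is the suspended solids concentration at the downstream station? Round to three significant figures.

6.01 mg/L

Conservation of mass: C = (48100·15.00 + 620.0·219.0) / 48720 = 857300/48720 = 17.60 mg/L.
Travel time t = 8.58·1000 / 0.21 = 40860 s = 11.35 h.
Half-life 0.305 d → k = ln 2 / 0.305 = 2.273 d⁻¹.
After decay, C = 17.60 × e^(−kt) = 17.60 × 0.3414 = 6.007 mg/L.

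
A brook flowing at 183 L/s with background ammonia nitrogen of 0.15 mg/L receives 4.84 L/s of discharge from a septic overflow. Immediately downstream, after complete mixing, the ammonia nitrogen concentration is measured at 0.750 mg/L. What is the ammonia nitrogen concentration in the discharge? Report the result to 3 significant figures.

Mass balance: 183.0·0.1500 + 4.840·Cₑ = 187.8·0.7500
→ Cₑ = (187.8·0.7500 − 183.0·0.1500) / 4.840 = 23.44 mg/L.

23.4 mg/L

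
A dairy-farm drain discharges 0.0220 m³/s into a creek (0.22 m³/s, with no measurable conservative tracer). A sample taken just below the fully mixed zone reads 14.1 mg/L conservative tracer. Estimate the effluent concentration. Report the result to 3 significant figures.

Mass balance: 0.2200·0 + 0.02200·Cₑ = 0.2420·14.10
→ Cₑ = (0.2420·14.10 − 0.2200·0) / 0.02200 = 155.1 mg/L.

155 mg/L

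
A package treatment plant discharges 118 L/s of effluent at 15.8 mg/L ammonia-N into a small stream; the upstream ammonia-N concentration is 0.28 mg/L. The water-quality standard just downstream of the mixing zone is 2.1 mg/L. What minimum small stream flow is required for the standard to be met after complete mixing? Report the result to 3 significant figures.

Set C_mix = 2.1: (Q·0.2800 + 118.0·15.80) / (Q + 118.0) = 2.1
→ Q = 118.0·(15.80 − 2.1)/(2.1 − 0.2800) = 888.2 L/s.

888 L/s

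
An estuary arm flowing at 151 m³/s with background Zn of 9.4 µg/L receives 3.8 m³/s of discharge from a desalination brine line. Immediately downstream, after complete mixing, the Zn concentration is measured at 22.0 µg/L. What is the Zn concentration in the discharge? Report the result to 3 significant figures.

Mass balance: 151.0·9.400 + 3.800·Cₑ = 154.8·22.00
→ Cₑ = (154.8·22.00 − 151.0·9.400) / 3.800 = 522.7 µg/L.

523 µg/L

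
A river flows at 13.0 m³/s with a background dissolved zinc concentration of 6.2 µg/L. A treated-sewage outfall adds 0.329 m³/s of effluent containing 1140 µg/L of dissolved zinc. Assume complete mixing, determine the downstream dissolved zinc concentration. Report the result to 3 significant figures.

After mixing, C = (13.00·6.200 + 0.3290·1140) / 13.33 = 455.7/13.33 = 34.19 µg/L.

34.2 µg/L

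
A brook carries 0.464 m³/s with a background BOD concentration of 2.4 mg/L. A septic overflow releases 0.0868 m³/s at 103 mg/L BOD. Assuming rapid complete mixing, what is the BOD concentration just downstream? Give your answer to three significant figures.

After mixing, C = (0.4640·2.400 + 0.08680·103.0) / 0.5508 = 10.05/0.5508 = 18.25 mg/L.

18.3 mg/L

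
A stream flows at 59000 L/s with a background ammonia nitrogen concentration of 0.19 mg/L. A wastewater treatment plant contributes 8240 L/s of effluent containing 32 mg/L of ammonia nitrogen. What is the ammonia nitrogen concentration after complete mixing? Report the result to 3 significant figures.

Mass balance: C = (59000·0.1900 + 8240·32.00) / 67240 = 274900/67240 = 4.088 mg/L.

4.09 mg/L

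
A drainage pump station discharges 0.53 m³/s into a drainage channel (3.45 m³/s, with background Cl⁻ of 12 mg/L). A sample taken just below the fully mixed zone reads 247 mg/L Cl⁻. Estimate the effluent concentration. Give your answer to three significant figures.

Mass balance: 3.450·12.00 + 0.5300·Cₑ = 3.980·247.0
→ Cₑ = (3.980·247.0 − 3.450·12.00) / 0.5300 = 1777 mg/L.

1780 mg/L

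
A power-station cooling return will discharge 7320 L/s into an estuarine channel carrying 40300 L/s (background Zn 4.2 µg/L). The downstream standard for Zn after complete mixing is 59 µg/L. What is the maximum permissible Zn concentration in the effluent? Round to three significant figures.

At the limit, (Qr·Cr + Qe·Cₑ)/(Qr + Qe) = 59:
Cₑ = (47620·59 − 40300·4.200) / 7320 = 360.7 µg/L.

361 µg/L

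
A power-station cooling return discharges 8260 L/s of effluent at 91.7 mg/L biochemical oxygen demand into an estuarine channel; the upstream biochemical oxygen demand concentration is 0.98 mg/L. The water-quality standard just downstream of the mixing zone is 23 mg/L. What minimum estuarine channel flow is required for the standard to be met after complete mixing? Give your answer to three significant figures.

25800 L/s

Set C_mix = 23: (Q·0.9800 + 8260·91.70) / (Q + 8260) = 23
→ Q = 8260·(91.70 − 23)/(23 − 0.9800) = 25770 L/s.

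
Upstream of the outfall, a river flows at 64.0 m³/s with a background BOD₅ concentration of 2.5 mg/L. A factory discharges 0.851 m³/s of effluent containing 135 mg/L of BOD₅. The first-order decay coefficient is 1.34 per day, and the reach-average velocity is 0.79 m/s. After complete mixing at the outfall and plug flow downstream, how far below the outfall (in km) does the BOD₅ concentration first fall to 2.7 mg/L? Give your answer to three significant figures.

Mass balance: C = (64.00·2.500 + 0.8510·135.0) / 64.85 = 274.9/64.85 = 4.239 mg/L.
Set 4.239·exp(−k·t) = 2.7 → t = ln(4.239/2.7)/k = 29080 s = 8.078 h.
Distance = v·t = 0.79·29080 = 22970 m = 22.97 km.

23.0 km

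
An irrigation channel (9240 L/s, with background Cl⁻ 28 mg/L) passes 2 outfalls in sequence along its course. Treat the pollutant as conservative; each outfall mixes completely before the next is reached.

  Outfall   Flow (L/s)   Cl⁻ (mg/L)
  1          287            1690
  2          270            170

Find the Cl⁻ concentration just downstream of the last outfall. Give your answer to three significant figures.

80.6 mg/L

Outfall 1: combined Q = 9527 L/s; C = (9240·28.00 + 287.0·1690)/9527 = 78.07 mg/L.
Outfall 2: combined Q = 9797 L/s; C = (9527·78.07 + 270.0·170.0)/9797 = 80.60 mg/L.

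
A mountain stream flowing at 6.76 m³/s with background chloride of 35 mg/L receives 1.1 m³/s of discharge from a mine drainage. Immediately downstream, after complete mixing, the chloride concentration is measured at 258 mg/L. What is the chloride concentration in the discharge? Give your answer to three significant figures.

Mass balance: 6.760·35.00 + 1.100·Cₑ = 7.860·258.0
→ Cₑ = (7.860·258.0 − 6.760·35.00) / 1.100 = 1628 mg/L.

1630 mg/L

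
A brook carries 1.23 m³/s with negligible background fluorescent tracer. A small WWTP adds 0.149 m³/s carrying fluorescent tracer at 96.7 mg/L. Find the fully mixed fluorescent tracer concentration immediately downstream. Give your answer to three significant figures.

10.4 mg/L

After mixing, C = (1.230·0 + 0.1490·96.70) / 1.379 = 14.41/1.379 = 10.45 mg/L.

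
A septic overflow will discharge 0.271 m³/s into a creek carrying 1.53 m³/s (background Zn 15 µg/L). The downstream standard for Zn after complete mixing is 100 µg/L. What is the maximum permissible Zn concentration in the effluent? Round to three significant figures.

580 µg/L

At the limit, (Qr·Cr + Qe·Cₑ)/(Qr + Qe) = 100:
Cₑ = (1.801·100 − 1.530·15.00) / 0.2710 = 579.9 µg/L.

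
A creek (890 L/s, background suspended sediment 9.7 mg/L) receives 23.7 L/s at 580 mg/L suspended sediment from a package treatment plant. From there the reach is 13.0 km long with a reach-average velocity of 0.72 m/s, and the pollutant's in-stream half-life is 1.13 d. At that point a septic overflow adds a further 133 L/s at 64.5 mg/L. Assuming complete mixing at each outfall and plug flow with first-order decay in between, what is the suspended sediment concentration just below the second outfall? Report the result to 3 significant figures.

27.0 mg/L

Mass balance: C = (890.0·9.700 + 23.70·580.0) / 913.7 = 22380/913.7 = 24.49 mg/L; combined flow 913.7 L/s.
Travel time t = 13.0·1000 / 0.72 = 18060 s = 5.015 h.
Half-life 1.13 d → k = ln 2 / 1.13 = 0.6134 d⁻¹.
After decay, C = 24.49 × e^(−kt) = 24.49 × 0.8797 = 21.55 mg/L.
At the second outfall, C = (913.7·21.55 + 133.0·64.50) / (913.7 + 133.0) = 27.00 mg/L.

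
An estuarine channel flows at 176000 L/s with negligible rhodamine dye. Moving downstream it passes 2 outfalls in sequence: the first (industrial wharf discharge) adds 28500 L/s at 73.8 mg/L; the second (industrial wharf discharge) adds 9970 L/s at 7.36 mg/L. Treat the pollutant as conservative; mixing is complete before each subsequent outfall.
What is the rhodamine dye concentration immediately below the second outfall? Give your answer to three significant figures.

10.1 mg/L

After outfall 1: Q = 176000 + 28500 = 204500 L/s; C = (176000·0 + 28500·73.80)/204500 = 10.29 mg/L.
After outfall 2: Q = 204500 + 9970 = 214500 L/s; C = (204500·10.29 + 9970·7.360)/214500 = 10.15 mg/L.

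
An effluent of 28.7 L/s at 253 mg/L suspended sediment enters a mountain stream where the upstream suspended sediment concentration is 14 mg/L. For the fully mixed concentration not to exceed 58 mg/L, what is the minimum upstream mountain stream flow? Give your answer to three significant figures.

127 L/s

Set C_mix = 58: (Q·14.00 + 28.70·253.0) / (Q + 28.70) = 58
→ Q = 28.70·(253.0 − 58)/(58 − 14.00) = 127.2 L/s.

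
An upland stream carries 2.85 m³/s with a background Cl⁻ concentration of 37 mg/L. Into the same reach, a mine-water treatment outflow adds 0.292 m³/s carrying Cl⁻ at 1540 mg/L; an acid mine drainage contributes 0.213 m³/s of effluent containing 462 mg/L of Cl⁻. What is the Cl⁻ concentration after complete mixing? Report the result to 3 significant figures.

After mixing, C = (2.850·37.00 + 0.2920·1540 + 0.2130·462.0) / 3.355 = 653.5/3.355 = 194.8 mg/L.

195 mg/L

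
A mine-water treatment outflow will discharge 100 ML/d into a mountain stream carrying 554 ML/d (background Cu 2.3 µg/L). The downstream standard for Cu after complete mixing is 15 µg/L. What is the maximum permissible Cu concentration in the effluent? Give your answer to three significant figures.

At the limit, (Qr·Cr + Qe·Cₑ)/(Qr + Qe) = 15:
Cₑ = (654.0·15 − 554.0·2.300) / 100.0 = 85.36 µg/L.

85.4 µg/L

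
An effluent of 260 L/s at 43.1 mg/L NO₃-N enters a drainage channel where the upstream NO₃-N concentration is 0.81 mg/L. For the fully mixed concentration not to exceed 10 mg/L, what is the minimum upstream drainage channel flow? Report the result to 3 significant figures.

936 L/s

Set C_mix = 10: (Q·0.8100 + 260.0·43.10) / (Q + 260.0) = 10
→ Q = 260.0·(43.10 − 10)/(10 − 0.8100) = 936.5 L/s.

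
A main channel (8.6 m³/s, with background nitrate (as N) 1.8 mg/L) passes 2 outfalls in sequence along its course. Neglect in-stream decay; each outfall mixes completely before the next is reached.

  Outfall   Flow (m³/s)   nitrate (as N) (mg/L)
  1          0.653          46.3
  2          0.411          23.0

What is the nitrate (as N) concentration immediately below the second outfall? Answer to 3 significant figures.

5.71 mg/L

After outfall 1: Q = 8.600 + 0.6530 = 9.253 m³/s; C = (8.600·1.800 + 0.6530·46.30)/9.253 = 4.940 mg/L.
After outfall 2: Q = 9.253 + 0.4110 = 9.664 m³/s; C = (9.253·4.940 + 0.4110·23.00)/9.664 = 5.708 mg/L.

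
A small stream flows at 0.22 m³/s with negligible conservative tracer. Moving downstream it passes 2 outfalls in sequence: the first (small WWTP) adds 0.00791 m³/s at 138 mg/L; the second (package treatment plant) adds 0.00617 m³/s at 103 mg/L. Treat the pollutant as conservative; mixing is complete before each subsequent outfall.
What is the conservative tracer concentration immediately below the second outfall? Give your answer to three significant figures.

7.38 mg/L

Below outfall 1: Q → 0.2279 m³/s, C = (0.2200·0 + 0.007910·138.0)/0.2279 = 4.790 mg/L.
Below outfall 2: Q → 0.2341 m³/s, C = (0.2279·4.790 + 0.006170·103.0)/0.2341 = 7.378 mg/L.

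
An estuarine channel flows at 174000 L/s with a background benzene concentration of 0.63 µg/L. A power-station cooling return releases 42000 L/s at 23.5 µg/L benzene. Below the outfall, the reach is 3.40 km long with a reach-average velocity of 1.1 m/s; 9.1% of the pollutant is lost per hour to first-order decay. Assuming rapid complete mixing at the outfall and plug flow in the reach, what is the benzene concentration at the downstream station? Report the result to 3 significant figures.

After mixing, C = (174000·0.6300 + 42000·23.50) / 216000 = 1097000/216000 = 5.077 µg/L.
Travel time t = 3.40·1000 / 1.1 = 3091 s = 0.8586 h.
9.1%/h lost → k = −ln(1 − 0.091) = 0.09541 h⁻¹.
First-order decay: C = 5.077·exp(−k·t) = 5.077·0.9213 = 4.678 µg/L.

4.68 µg/L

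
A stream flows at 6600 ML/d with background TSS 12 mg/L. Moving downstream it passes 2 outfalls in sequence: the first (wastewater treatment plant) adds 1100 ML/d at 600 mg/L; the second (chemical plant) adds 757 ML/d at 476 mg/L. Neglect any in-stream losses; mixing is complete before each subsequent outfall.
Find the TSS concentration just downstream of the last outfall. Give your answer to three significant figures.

130 mg/L

Below outfall 1: Q → 7700 ML/d, C = (6600·12.00 + 1100·600.0)/7700 = 96.00 mg/L.
Below outfall 2: Q → 8457 ML/d, C = (7700·96.00 + 757.0·476.0)/8457 = 130.0 mg/L.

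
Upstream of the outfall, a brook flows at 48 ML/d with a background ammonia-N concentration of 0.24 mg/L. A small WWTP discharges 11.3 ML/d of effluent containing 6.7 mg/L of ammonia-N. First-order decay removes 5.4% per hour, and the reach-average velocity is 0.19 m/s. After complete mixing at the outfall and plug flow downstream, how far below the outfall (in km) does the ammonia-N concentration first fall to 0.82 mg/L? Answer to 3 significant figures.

After mixing, C = (48.00·0.2400 + 11.30·6.700) / 59.30 = 87.23/59.30 = 1.471 mg/L.
5.4%/h lost → k = −ln(1 − 0.054) = 0.05551 h⁻¹.
Set 1.471·exp(−k·t) = 0.82 → t = ln(1.471/0.82)/k = 37900 s = 10.53 h.
Distance = v·t = 0.19·37900 = 7201 m = 7.201 km.

7.20 km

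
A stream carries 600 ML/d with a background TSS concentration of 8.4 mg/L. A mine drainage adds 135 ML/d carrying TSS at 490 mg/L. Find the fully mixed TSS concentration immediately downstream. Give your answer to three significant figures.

96.9 mg/L

Mixed concentration C = ΣQC/ΣQ = (600.0·8.400 + 135.0·490.0) / 735.0 = 71190/735.0 = 96.86 mg/L.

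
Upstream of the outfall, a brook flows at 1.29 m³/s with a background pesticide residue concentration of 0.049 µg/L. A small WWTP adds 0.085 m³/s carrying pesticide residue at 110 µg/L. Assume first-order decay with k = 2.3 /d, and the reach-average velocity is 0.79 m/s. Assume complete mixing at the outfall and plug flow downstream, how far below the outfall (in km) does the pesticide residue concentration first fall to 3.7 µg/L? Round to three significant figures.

18.3 km

Flow-weighted average: C = (1.290·0.04900 + 0.08500·110.0) / 1.375 = 9.413/1.375 = 6.846 µg/L.
Set 6.846·exp(−k·t) = 3.7 → t = ln(6.846/3.7)/k = 23110 s = 6.421 h.
Distance = v·t = 0.79·23110 = 18260 m = 18.26 km.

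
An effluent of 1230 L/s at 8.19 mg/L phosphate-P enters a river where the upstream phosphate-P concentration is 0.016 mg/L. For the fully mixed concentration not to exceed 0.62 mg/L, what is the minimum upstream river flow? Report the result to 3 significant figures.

15400 L/s

Set C_mix = 0.62: (Q·0.01600 + 1230·8.190) / (Q + 1230) = 0.62
→ Q = 1230·(8.190 − 0.62)/(0.62 − 0.01600) = 15420 L/s.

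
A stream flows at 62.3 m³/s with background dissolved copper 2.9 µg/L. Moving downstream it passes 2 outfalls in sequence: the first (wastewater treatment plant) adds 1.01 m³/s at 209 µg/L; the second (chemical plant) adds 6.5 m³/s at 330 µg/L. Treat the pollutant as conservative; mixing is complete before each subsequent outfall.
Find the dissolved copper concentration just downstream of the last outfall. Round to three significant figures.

Outfall 1: combined Q = 63.31 m³/s; C = (62.30·2.900 + 1.010·209.0)/63.31 = 6.188 µg/L.
Outfall 2: combined Q = 69.81 m³/s; C = (63.31·6.188 + 6.500·330.0)/69.81 = 36.34 µg/L.

36.3 µg/L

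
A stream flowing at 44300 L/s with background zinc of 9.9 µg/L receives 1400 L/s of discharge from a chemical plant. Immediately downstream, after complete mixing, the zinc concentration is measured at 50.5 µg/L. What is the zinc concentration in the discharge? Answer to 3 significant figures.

Mass balance: 44300·9.900 + 1400·Cₑ = 45700·50.50
→ Cₑ = (45700·50.50 − 44300·9.900) / 1400 = 1335 µg/L.

1340 µg/L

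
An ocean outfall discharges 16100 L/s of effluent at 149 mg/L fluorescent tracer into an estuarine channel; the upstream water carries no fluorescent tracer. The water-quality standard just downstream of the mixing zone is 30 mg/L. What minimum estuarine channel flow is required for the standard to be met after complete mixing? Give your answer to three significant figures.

63900 L/s

Set C_mix = 30: (Q·0 + 16100·149.0) / (Q + 16100) = 30
→ Q = 16100·(149.0 − 30)/(30 − 0) = 63860 L/s.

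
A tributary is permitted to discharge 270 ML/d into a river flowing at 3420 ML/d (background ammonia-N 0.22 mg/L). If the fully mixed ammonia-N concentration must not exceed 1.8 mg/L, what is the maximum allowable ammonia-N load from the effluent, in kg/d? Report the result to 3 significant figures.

Mass balance at the limit: 3420·0.2200 + 270.0·Cₑ = 3690·1.8 → Cₑ = 21.81 mg/L.
270.0 ML/d = 3.125 m³/s. Load = 3.125 m³/s × 21.81 g/m³ × 86 400 s/d = 5890 kg/d.

5890 kg/d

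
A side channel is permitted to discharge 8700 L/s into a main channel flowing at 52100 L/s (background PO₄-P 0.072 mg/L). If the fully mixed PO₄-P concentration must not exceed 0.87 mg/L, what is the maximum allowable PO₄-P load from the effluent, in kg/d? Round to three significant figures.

Mass balance at the limit: 52100·0.07200 + 8700·Cₑ = 60800·0.87 → Cₑ = 5.649 mg/L.
8700 L/s = 8.700 m³/s. Load = 8.700 m³/s × 5.649 g/m³ × 86 400 s/d = 4246 kg/d.

4250 kg/d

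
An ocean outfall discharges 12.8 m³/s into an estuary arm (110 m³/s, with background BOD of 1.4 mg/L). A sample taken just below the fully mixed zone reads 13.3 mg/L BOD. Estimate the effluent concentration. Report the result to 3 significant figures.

Mass balance: 110.0·1.400 + 12.80·Cₑ = 122.8·13.30
→ Cₑ = (122.8·13.30 − 110.0·1.400) / 12.80 = 115.6 mg/L.

116 mg/L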